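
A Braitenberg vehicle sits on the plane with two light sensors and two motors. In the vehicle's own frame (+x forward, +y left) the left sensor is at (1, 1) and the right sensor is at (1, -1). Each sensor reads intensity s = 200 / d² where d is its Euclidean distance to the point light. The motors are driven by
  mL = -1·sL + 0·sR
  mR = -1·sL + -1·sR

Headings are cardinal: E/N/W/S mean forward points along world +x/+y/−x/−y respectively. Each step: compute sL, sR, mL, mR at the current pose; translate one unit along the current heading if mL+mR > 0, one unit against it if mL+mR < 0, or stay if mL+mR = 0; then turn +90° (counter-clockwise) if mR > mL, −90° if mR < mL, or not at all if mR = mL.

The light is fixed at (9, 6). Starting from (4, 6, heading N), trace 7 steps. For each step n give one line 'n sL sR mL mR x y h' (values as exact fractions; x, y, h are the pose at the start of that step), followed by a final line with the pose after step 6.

0 200/37 200/17 -200/37 -10800/629 4 6 N
1 25/2 10 -25/2 -45/2 4 5 E
2 200/29 200/53 -200/29 -16400/1537 3 5 S
3 4 4 -4 -8 3 6 W
4 200/37 200/17 -200/37 -10800/629 4 6 N
5 25/2 10 -25/2 -45/2 4 5 E
6 200/29 200/53 -200/29 -16400/1537 3 5 S
final 3 6 W

n=0: pose=(4,6,N); sL=200/37, sR=200/17; mL=-200/37, mR=-10800/629; mL+mR=-14200/629 → advance -1; mR−mL=-200/17 → turn -1·90°
n=1: pose=(4,5,E); sL=25/2, sR=10; mL=-25/2, mR=-45/2; mL+mR=-35 → advance -1; mR−mL=-10 → turn -1·90°
n=2: pose=(3,5,S); sL=200/29, sR=200/53; mL=-200/29, mR=-16400/1537; mL+mR=-27000/1537 → advance -1; mR−mL=-200/53 → turn -1·90°
n=3: pose=(3,6,W); sL=4, sR=4; mL=-4, mR=-8; mL+mR=-12 → advance -1; mR−mL=-4 → turn -1·90°
n=4: pose=(4,6,N); sL=200/37, sR=200/17; mL=-200/37, mR=-10800/629; mL+mR=-14200/629 → advance -1; mR−mL=-200/17 → turn -1·90°
n=5: pose=(4,5,E); sL=25/2, sR=10; mL=-25/2, mR=-45/2; mL+mR=-35 → advance -1; mR−mL=-10 → turn -1·90°
n=6: pose=(3,5,S); sL=200/29, sR=200/53; mL=-200/29, mR=-16400/1537; mL+mR=-27000/1537 → advance -1; mR−mL=-200/53 → turn -1·90°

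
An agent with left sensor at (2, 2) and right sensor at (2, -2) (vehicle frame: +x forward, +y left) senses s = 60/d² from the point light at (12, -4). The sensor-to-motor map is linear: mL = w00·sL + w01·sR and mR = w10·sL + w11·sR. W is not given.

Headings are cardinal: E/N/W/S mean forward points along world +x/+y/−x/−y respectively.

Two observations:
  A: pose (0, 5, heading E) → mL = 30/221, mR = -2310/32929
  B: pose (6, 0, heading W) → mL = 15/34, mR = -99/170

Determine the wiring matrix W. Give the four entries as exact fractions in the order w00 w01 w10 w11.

obs A: pose=(0,5,E) → sL=60/221, sR=60/149, mL=30/221, mR=-2310/32929
obs B: pose=(6,0,W) → sL=15/17, sR=3/5, mL=15/34, mR=-99/170
sensor matrix S = [[60/221, 60/149], [15/17, 3/5]]; det S = -6336/32929
solve [mL_A; mL_B] = S·[w00; w01] and [mR_A; mR_B] = S·[w10; w11]:
  w00 = 1/2, w01 = 0, w10 = -1, w11 = 1/2

1/2 0 -1 1/2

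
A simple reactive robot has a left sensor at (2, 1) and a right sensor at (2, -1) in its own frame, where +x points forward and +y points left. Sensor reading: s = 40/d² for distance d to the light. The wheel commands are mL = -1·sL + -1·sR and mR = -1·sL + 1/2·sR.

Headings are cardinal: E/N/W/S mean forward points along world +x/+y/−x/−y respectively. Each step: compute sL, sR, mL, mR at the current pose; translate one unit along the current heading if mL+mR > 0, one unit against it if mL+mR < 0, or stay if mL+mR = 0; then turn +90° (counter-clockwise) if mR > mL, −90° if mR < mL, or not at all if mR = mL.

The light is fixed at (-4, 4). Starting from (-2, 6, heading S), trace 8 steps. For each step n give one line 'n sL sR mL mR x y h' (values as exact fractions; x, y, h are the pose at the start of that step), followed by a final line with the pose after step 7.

n=0: pose=(-2,6,S); sL=40/9, sR=40; mL=-400/9, mR=140/9; mL+mR=-260/9 → advance -1; mR−mL=60 → turn +1·90°
n=1: pose=(-2,7,E); sL=5/4, sR=2; mL=-13/4, mR=-1/4; mL+mR=-7/2 → advance -1; mR−mL=3 → turn +1·90°
n=2: pose=(-3,7,N); sL=8/5, sR=40/29; mL=-432/145, mR=-132/145; mL+mR=-564/145 → advance -1; mR−mL=60/29 → turn +1·90°
n=3: pose=(-3,6,W); sL=20, sR=4; mL=-24, mR=-18; mL+mR=-42 → advance -1; mR−mL=6 → turn +1·90°
n=4: pose=(-2,6,S); sL=40/9, sR=40; mL=-400/9, mR=140/9; mL+mR=-260/9 → advance -1; mR−mL=60 → turn +1·90°
n=5: pose=(-2,7,E); sL=5/4, sR=2; mL=-13/4, mR=-1/4; mL+mR=-7/2 → advance -1; mR−mL=3 → turn +1·90°
n=6: pose=(-3,7,N); sL=8/5, sR=40/29; mL=-432/145, mR=-132/145; mL+mR=-564/145 → advance -1; mR−mL=60/29 → turn +1·90°
n=7: pose=(-3,6,W); sL=20, sR=4; mL=-24, mR=-18; mL+mR=-42 → advance -1; mR−mL=6 → turn +1·90°

0 40/9 40 -400/9 140/9 -2 6 S
1 5/4 2 -13/4 -1/4 -2 7 E
2 8/5 40/29 -432/145 -132/145 -3 7 N
3 20 4 -24 -18 -3 6 W
4 40/9 40 -400/9 140/9 -2 6 S
5 5/4 2 -13/4 -1/4 -2 7 E
6 8/5 40/29 -432/145 -132/145 -3 7 N
7 20 4 -24 -18 -3 6 W
final -2 6 S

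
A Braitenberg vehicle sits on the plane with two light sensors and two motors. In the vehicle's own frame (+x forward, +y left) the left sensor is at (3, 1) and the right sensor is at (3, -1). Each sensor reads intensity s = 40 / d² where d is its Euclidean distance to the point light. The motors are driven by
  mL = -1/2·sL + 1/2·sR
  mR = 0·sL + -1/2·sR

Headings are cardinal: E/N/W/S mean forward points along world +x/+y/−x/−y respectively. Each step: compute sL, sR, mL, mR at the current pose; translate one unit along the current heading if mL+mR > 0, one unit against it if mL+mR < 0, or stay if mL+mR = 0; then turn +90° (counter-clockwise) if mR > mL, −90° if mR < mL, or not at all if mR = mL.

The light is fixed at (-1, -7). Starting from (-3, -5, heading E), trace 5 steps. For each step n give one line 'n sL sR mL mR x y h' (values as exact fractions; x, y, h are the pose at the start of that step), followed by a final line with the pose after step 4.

n=0: pose=(-3,-5,E); sL=4, sR=20; mL=8, mR=-10; mL+mR=-2 → advance -1; mR−mL=-18 → turn -1·90°
n=1: pose=(-4,-5,S); sL=8, sR=40/17; mL=-48/17, mR=-20/17; mL+mR=-4 → advance -1; mR−mL=28/17 → turn +1·90°
n=2: pose=(-4,-4,E); sL=5/2, sR=10; mL=15/4, mR=-5; mL+mR=-5/4 → advance -1; mR−mL=-35/4 → turn -1·90°
n=3: pose=(-5,-4,S); sL=40/9, sR=8/5; mL=-64/45, mR=-4/5; mL+mR=-20/9 → advance -1; mR−mL=28/45 → turn +1·90°
n=4: pose=(-5,-3,E); sL=20/13, sR=4; mL=16/13, mR=-2; mL+mR=-10/13 → advance -1; mR−mL=-42/13 → turn -1·90°

0 4 20 8 -10 -3 -5 E
1 8 40/17 -48/17 -20/17 -4 -5 S
2 5/2 10 15/4 -5 -4 -4 E
3 40/9 8/5 -64/45 -4/5 -5 -4 S
4 20/13 4 16/13 -2 -5 -3 E
final -6 -3 S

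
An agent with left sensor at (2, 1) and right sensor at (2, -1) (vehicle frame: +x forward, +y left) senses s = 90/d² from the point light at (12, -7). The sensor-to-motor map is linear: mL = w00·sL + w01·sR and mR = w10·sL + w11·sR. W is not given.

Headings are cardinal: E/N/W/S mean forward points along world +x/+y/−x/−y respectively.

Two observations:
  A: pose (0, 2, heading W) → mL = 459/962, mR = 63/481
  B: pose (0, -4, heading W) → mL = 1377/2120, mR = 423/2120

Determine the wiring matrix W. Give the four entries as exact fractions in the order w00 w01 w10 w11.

1/2 1 -1/2 1

obs A: pose=(0,2,W) → sL=9/26, sR=45/148, mL=459/962, mR=63/481
obs B: pose=(0,-4,W) → sL=9/20, sR=45/106, mL=1377/2120, mR=423/2120
sensor matrix S = [[9/26, 45/148], [9/20, 45/106]]; det S = 4131/407888
solve [mL_A; mL_B] = S·[w00; w01] and [mR_A; mR_B] = S·[w10; w11]:
  w00 = 1/2, w01 = 1, w10 = -1/2, w11 = 1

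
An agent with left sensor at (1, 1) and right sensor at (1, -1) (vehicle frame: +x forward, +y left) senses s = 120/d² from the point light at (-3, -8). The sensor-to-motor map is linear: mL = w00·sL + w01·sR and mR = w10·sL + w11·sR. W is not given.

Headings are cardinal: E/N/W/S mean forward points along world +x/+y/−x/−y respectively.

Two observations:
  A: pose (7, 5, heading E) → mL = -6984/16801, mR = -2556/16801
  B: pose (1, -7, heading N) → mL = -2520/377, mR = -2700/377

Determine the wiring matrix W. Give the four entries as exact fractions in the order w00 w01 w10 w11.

obs A: pose=(7,5,E) → sL=120/317, sR=24/53, mL=-6984/16801, mR=-2556/16801
obs B: pose=(1,-7,N) → sL=120/13, sR=120/29, mL=-2520/377, mR=-2700/377
sensor matrix S = [[120/317, 24/53], [120/13, 120/29]]; det S = -16554240/6333977
solve [mL_A; mL_B] = S·[w00; w01] and [mR_A; mR_B] = S·[w10; w11]:
  w00 = -1/2, w01 = -1/2, w10 = -1, w11 = 1/2

-1/2 -1/2 -1 1/2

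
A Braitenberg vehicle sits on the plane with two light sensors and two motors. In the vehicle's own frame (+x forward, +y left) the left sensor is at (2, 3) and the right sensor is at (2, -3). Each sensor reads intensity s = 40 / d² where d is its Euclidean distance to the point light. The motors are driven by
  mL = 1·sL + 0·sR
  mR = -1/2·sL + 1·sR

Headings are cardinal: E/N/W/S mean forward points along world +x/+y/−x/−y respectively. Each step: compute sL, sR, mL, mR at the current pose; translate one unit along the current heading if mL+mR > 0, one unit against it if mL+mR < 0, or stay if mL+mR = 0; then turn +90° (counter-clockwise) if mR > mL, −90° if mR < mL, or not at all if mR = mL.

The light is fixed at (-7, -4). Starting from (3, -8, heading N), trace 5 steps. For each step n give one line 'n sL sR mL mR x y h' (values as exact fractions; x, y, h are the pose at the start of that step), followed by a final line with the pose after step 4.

n=0: pose=(3,-8,N); sL=40/53, sR=40/173; mL=40/53, mR=-1340/9169; mL+mR=5580/9169 → advance +1; mR−mL=-8260/9169 → turn -1·90°
n=1: pose=(3,-7,E); sL=5/18, sR=2/9; mL=5/18, mR=1/12; mL+mR=13/36 → advance +1; mR−mL=-7/36 → turn -1·90°
n=2: pose=(4,-7,S); sL=40/221, sR=40/89; mL=40/221, mR=7060/19669; mL+mR=10620/19669 → advance +1; mR−mL=3500/19669 → turn +1·90°
n=3: pose=(4,-8,E); sL=4/17, sR=20/109; mL=4/17, mR=122/1853; mL+mR=558/1853 → advance +1; mR−mL=-314/1853 → turn -1·90°
n=4: pose=(5,-8,S); sL=40/261, sR=40/117; mL=40/261, mR=100/377; mL+mR=1420/3393 → advance +1; mR−mL=380/3393 → turn +1·90°

0 40/53 40/173 40/53 -1340/9169 3 -8 N
1 5/18 2/9 5/18 1/12 3 -7 E
2 40/221 40/89 40/221 7060/19669 4 -7 S
3 4/17 20/109 4/17 122/1853 4 -8 E
4 40/261 40/117 40/261 100/377 5 -8 S
final 5 -9 E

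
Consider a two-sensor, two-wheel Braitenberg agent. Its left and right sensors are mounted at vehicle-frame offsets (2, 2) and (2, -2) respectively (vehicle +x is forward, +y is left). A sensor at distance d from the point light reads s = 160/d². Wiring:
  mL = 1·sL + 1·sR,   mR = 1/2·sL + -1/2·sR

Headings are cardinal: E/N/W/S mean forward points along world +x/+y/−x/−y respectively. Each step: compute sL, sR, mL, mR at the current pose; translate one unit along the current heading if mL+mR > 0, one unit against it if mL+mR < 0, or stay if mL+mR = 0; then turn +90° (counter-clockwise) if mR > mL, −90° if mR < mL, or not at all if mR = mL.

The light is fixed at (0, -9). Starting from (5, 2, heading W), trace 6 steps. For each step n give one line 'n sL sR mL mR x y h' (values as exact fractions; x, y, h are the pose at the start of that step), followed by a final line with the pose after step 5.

0 16/9 80/89 2144/801 352/801 5 2 W
1 160/173 32/41 12096/7093 512/7093 4 2 N
2 20/29 20/17 920/493 -120/493 4 3 E
3 160/149 160/109 41280/16241 -3200/16241 5 3 S
4 16/9 80/89 2144/801 352/801 5 2 W
5 160/173 32/41 12096/7093 512/7093 4 2 N
final 4 3 E

n=0: pose=(5,2,W); sL=16/9, sR=80/89; mL=2144/801, mR=352/801; mL+mR=832/267 → advance +1; mR−mL=-1792/801 → turn -1·90°
n=1: pose=(4,2,N); sL=160/173, sR=32/41; mL=12096/7093, mR=512/7093; mL+mR=12608/7093 → advance +1; mR−mL=-11584/7093 → turn -1·90°
n=2: pose=(4,3,E); sL=20/29, sR=20/17; mL=920/493, mR=-120/493; mL+mR=800/493 → advance +1; mR−mL=-1040/493 → turn -1·90°
n=3: pose=(5,3,S); sL=160/149, sR=160/109; mL=41280/16241, mR=-3200/16241; mL+mR=38080/16241 → advance +1; mR−mL=-44480/16241 → turn -1·90°
n=4: pose=(5,2,W); sL=16/9, sR=80/89; mL=2144/801, mR=352/801; mL+mR=832/267 → advance +1; mR−mL=-1792/801 → turn -1·90°
n=5: pose=(4,2,N); sL=160/173, sR=32/41; mL=12096/7093, mR=512/7093; mL+mR=12608/7093 → advance +1; mR−mL=-11584/7093 → turn -1·90°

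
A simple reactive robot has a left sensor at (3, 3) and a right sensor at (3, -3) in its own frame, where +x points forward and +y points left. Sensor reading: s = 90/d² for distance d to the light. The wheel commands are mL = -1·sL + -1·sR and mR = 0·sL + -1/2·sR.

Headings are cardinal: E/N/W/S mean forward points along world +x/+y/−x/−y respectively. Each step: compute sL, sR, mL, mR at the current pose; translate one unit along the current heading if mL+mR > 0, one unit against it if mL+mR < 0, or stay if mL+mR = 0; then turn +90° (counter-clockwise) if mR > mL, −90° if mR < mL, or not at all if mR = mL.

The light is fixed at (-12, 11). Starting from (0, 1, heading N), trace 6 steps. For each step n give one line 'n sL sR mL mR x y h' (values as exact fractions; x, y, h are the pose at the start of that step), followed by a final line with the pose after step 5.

0 9/13 45/137 -1818/1781 -45/274 0 1 N
1 90/277 18/29 -7596/8033 -9/29 0 0 W
2 45/226 45/148 -8415/16724 -45/296 1 0 S
3 18/61 18/85 -2628/5185 -9/85 1 1 E
4 9/13 45/137 -1818/1781 -45/274 0 1 N
5 90/277 18/29 -7596/8033 -9/29 0 0 W
final 1 0 S

n=0: pose=(0,1,N); sL=9/13, sR=45/137; mL=-1818/1781, mR=-45/274; mL+mR=-4221/3562 → advance -1; mR−mL=3051/3562 → turn +1·90°
n=1: pose=(0,0,W); sL=90/277, sR=18/29; mL=-7596/8033, mR=-9/29; mL+mR=-10089/8033 → advance -1; mR−mL=5103/8033 → turn +1·90°
n=2: pose=(1,0,S); sL=45/226, sR=45/148; mL=-8415/16724, mR=-45/296; mL+mR=-21915/33448 → advance -1; mR−mL=11745/33448 → turn +1·90°
n=3: pose=(1,1,E); sL=18/61, sR=18/85; mL=-2628/5185, mR=-9/85; mL+mR=-3177/5185 → advance -1; mR−mL=2079/5185 → turn +1·90°
n=4: pose=(0,1,N); sL=9/13, sR=45/137; mL=-1818/1781, mR=-45/274; mL+mR=-4221/3562 → advance -1; mR−mL=3051/3562 → turn +1·90°
n=5: pose=(0,0,W); sL=90/277, sR=18/29; mL=-7596/8033, mR=-9/29; mL+mR=-10089/8033 → advance -1; mR−mL=5103/8033 → turn +1·90°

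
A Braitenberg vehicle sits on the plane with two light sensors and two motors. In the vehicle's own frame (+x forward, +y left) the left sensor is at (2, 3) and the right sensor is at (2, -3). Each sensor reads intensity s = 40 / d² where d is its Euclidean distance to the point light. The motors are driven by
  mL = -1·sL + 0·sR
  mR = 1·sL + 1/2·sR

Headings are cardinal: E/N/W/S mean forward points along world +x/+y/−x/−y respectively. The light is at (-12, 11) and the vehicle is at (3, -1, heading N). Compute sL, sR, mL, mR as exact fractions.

left sensor world pos  = (0, 1); dL² = 244
right sensor world pos = (6, 1); dR² = 424
sL = 40/244 = 10/61
sR = 40/424 = 5/53
mL = -1·sL + 0·sR = -10/61
mR = 1·sL + 1/2·sR = 1365/6466

10/61 5/53 -10/61 1365/6466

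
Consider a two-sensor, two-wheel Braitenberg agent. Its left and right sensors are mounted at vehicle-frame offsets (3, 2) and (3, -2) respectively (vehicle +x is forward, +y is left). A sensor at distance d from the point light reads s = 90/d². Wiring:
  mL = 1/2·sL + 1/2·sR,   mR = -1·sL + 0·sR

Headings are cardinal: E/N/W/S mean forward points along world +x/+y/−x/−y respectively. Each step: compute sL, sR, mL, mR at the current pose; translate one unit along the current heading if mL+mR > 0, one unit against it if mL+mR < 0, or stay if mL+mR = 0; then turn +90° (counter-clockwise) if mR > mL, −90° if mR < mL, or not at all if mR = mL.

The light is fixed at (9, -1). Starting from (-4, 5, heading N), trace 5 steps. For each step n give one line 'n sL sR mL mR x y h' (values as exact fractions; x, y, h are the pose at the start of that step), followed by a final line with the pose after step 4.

0 5/17 45/101 635/1717 -5/17 -4 5 N
1 90/181 18/25 2754/4525 -90/181 -4 6 E
2 45/58 45/106 1845/3074 -45/58 -3 6 S
3 10/29 18/65 586/1885 -10/29 -3 7 W
4 9/29 45/101 1107/2929 -9/29 -2 7 N
final -2 8 E

n=0: pose=(-4,5,N); sL=5/17, sR=45/101; mL=635/1717, mR=-5/17; mL+mR=130/1717 → advance +1; mR−mL=-1140/1717 → turn -1·90°
n=1: pose=(-4,6,E); sL=90/181, sR=18/25; mL=2754/4525, mR=-90/181; mL+mR=504/4525 → advance +1; mR−mL=-5004/4525 → turn -1·90°
n=2: pose=(-3,6,S); sL=45/58, sR=45/106; mL=1845/3074, mR=-45/58; mL+mR=-270/1537 → advance -1; mR−mL=-2115/1537 → turn -1·90°
n=3: pose=(-3,7,W); sL=10/29, sR=18/65; mL=586/1885, mR=-10/29; mL+mR=-64/1885 → advance -1; mR−mL=-1236/1885 → turn -1·90°
n=4: pose=(-2,7,N); sL=9/29, sR=45/101; mL=1107/2929, mR=-9/29; mL+mR=198/2929 → advance +1; mR−mL=-2016/2929 → turn -1·90°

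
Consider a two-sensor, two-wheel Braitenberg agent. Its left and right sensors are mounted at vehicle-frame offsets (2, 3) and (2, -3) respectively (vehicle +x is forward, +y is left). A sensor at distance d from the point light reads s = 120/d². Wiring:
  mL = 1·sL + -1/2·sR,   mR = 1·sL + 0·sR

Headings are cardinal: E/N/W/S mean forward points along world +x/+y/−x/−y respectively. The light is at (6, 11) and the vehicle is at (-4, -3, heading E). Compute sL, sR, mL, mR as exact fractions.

left sensor world pos  = (-2, 0); dL² = 185
right sensor world pos = (-2, -6); dR² = 353
sL = 120/185 = 24/37
sR = 120/353 = 120/353
mL = 1·sL + -1/2·sR = 6252/13061
mR = 1·sL + 0·sR = 24/37

24/37 120/353 6252/13061 24/37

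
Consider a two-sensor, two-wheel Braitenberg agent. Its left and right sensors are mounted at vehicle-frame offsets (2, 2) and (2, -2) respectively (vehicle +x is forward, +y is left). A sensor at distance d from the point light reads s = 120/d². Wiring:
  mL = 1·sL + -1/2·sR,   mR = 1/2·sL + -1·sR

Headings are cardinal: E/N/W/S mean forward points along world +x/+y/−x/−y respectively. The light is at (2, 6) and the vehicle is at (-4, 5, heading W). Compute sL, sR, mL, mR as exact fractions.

120/73 24/13 684/949 -972/949

left sensor world pos  = (-6, 3); dL² = 73
right sensor world pos = (-6, 7); dR² = 65
sL = 120/73 = 120/73
sR = 120/65 = 24/13
mL = 1·sL + -1/2·sR = 684/949
mR = 1/2·sL + -1·sR = -972/949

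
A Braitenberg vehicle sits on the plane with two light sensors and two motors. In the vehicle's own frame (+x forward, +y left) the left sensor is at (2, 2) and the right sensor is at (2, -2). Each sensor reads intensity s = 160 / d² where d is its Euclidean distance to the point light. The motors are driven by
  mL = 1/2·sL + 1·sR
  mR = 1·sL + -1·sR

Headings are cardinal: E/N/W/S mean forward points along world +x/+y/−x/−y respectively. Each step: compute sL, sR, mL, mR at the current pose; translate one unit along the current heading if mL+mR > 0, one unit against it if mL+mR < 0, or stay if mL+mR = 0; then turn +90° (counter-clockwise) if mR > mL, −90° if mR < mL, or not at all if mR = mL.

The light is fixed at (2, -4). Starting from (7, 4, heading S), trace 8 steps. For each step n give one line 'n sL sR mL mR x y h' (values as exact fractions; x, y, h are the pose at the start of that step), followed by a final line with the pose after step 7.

0 32/17 32/9 688/153 -256/153 7 4 S
1 80/17 16/9 632/153 448/153 7 3 W
2 32/17 160/117 4592/1989 1024/1989 6 3 N
3 20/17 20/9 430/153 -160/153 6 4 E
4 32/17 32/9 688/153 -256/153 7 4 S
5 80/17 16/9 632/153 448/153 7 3 W
6 32/17 160/117 4592/1989 1024/1989 6 3 N
7 20/17 20/9 430/153 -160/153 6 4 E
final 7 4 S

n=0: pose=(7,4,S); sL=32/17, sR=32/9; mL=688/153, mR=-256/153; mL+mR=48/17 → advance +1; mR−mL=-944/153 → turn -1·90°
n=1: pose=(7,3,W); sL=80/17, sR=16/9; mL=632/153, mR=448/153; mL+mR=120/17 → advance +1; mR−mL=-184/153 → turn -1·90°
n=2: pose=(6,3,N); sL=32/17, sR=160/117; mL=4592/1989, mR=1024/1989; mL+mR=48/17 → advance +1; mR−mL=-3568/1989 → turn -1·90°
n=3: pose=(6,4,E); sL=20/17, sR=20/9; mL=430/153, mR=-160/153; mL+mR=30/17 → advance +1; mR−mL=-590/153 → turn -1·90°
n=4: pose=(7,4,S); sL=32/17, sR=32/9; mL=688/153, mR=-256/153; mL+mR=48/17 → advance +1; mR−mL=-944/153 → turn -1·90°
n=5: pose=(7,3,W); sL=80/17, sR=16/9; mL=632/153, mR=448/153; mL+mR=120/17 → advance +1; mR−mL=-184/153 → turn -1·90°
n=6: pose=(6,3,N); sL=32/17, sR=160/117; mL=4592/1989, mR=1024/1989; mL+mR=48/17 → advance +1; mR−mL=-3568/1989 → turn -1·90°
n=7: pose=(6,4,E); sL=20/17, sR=20/9; mL=430/153, mR=-160/153; mL+mR=30/17 → advance +1; mR−mL=-590/153 → turn -1·90°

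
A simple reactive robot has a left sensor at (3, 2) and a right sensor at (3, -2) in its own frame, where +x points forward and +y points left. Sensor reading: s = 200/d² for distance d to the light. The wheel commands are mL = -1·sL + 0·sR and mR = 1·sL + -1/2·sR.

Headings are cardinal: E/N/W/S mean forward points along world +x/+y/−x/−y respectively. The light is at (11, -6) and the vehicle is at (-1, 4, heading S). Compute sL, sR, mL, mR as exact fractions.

left sensor world pos  = (1, 1); dL² = 149
right sensor world pos = (-3, 1); dR² = 245
sL = 200/149 = 200/149
sR = 200/245 = 40/49
mL = -1·sL + 0·sR = -200/149
mR = 1·sL + -1/2·sR = 6820/7301

200/149 40/49 -200/149 6820/7301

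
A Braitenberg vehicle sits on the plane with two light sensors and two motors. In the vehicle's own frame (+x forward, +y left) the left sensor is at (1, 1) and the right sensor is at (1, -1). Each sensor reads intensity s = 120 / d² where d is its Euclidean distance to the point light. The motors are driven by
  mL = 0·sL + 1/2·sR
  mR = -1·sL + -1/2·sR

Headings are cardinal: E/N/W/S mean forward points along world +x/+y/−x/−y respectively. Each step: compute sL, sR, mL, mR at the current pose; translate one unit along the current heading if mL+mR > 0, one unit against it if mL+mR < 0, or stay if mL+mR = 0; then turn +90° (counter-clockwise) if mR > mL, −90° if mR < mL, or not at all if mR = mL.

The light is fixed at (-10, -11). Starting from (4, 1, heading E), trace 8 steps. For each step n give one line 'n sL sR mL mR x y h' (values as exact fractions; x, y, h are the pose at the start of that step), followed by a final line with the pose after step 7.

0 60/197 60/173 30/173 -16290/34081 4 1 E
1 120/317 24/53 12/53 -10164/16801 3 1 S
2 5/12 6/17 3/17 -121/204 3 2 W
3 24/73 120/421 60/421 -14484/30733 4 2 N
4 60/197 60/173 30/173 -16290/34081 4 1 E
5 120/317 24/53 12/53 -10164/16801 3 1 S
6 5/12 6/17 3/17 -121/204 3 2 W
7 24/73 120/421 60/421 -14484/30733 4 2 N
final 4 1 E

n=0: pose=(4,1,E); sL=60/197, sR=60/173; mL=30/173, mR=-16290/34081; mL+mR=-60/197 → advance -1; mR−mL=-22200/34081 → turn -1·90°
n=1: pose=(3,1,S); sL=120/317, sR=24/53; mL=12/53, mR=-10164/16801; mL+mR=-120/317 → advance -1; mR−mL=-13968/16801 → turn -1·90°
n=2: pose=(3,2,W); sL=5/12, sR=6/17; mL=3/17, mR=-121/204; mL+mR=-5/12 → advance -1; mR−mL=-157/204 → turn -1·90°
n=3: pose=(4,2,N); sL=24/73, sR=120/421; mL=60/421, mR=-14484/30733; mL+mR=-24/73 → advance -1; mR−mL=-18864/30733 → turn -1·90°
n=4: pose=(4,1,E); sL=60/197, sR=60/173; mL=30/173, mR=-16290/34081; mL+mR=-60/197 → advance -1; mR−mL=-22200/34081 → turn -1·90°
n=5: pose=(3,1,S); sL=120/317, sR=24/53; mL=12/53, mR=-10164/16801; mL+mR=-120/317 → advance -1; mR−mL=-13968/16801 → turn -1·90°
n=6: pose=(3,2,W); sL=5/12, sR=6/17; mL=3/17, mR=-121/204; mL+mR=-5/12 → advance -1; mR−mL=-157/204 → turn -1·90°
n=7: pose=(4,2,N); sL=24/73, sR=120/421; mL=60/421, mR=-14484/30733; mL+mR=-24/73 → advance -1; mR−mL=-18864/30733 → turn -1·90°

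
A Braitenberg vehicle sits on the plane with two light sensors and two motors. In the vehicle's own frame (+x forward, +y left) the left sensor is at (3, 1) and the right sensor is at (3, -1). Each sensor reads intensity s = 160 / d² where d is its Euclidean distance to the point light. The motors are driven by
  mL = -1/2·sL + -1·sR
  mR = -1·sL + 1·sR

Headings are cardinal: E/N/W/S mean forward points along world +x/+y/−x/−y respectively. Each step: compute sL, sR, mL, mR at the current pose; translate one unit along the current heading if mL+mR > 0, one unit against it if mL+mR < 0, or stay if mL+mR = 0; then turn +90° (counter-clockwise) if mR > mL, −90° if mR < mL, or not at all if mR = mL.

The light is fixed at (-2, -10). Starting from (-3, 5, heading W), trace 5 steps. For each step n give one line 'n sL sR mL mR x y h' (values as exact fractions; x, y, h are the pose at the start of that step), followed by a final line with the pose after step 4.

n=0: pose=(-3,5,W); sL=40/53, sR=10/17; mL=-870/901, mR=-150/901; mL+mR=-60/53 → advance -1; mR−mL=720/901 → turn +1·90°
n=1: pose=(-2,5,S); sL=32/29, sR=32/29; mL=-48/29, mR=0; mL+mR=-48/29 → advance -1; mR−mL=48/29 → turn +1·90°
n=2: pose=(-2,6,E); sL=80/149, sR=80/117; mL=-16600/17433, mR=2560/17433; mL+mR=-120/149 → advance -1; mR−mL=19160/17433 → turn +1·90°
n=3: pose=(-3,6,N); sL=32/73, sR=160/361; mL=-17456/26353, mR=128/26353; mL+mR=-48/73 → advance -1; mR−mL=17584/26353 → turn +1·90°
n=4: pose=(-3,5,W); sL=40/53, sR=10/17; mL=-870/901, mR=-150/901; mL+mR=-60/53 → advance -1; mR−mL=720/901 → turn +1·90°

0 40/53 10/17 -870/901 -150/901 -3 5 W
1 32/29 32/29 -48/29 0 -2 5 S
2 80/149 80/117 -16600/17433 2560/17433 -2 6 E
3 32/73 160/361 -17456/26353 128/26353 -3 6 N
4 40/53 10/17 -870/901 -150/901 -3 5 W
final -2 5 S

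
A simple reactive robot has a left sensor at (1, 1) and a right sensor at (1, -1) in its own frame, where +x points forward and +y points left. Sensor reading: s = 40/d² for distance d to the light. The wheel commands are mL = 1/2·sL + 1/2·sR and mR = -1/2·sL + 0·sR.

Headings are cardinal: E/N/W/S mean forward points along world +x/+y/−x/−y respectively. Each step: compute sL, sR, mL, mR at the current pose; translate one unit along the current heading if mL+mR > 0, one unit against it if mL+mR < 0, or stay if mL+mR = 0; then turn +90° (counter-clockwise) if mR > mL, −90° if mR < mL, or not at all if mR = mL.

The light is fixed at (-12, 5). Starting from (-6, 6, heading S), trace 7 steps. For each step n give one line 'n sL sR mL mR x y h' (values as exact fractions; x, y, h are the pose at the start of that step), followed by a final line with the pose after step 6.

0 40/49 8/5 296/245 -20/49 -6 6 S
1 20/13 20/13 20/13 -10/13 -6 5 W
2 40/17 40/37 1080/629 -20/17 -7 5 N
3 1 10/9 19/18 -1/2 -7 6 E
4 40/49 8/5 296/245 -20/49 -6 6 S
5 20/13 20/13 20/13 -10/13 -6 5 W
6 40/17 40/37 1080/629 -20/17 -7 5 N
final -7 6 E

n=0: pose=(-6,6,S); sL=40/49, sR=8/5; mL=296/245, mR=-20/49; mL+mR=4/5 → advance +1; mR−mL=-396/245 → turn -1·90°
n=1: pose=(-6,5,W); sL=20/13, sR=20/13; mL=20/13, mR=-10/13; mL+mR=10/13 → advance +1; mR−mL=-30/13 → turn -1·90°
n=2: pose=(-7,5,N); sL=40/17, sR=40/37; mL=1080/629, mR=-20/17; mL+mR=20/37 → advance +1; mR−mL=-1820/629 → turn -1·90°
n=3: pose=(-7,6,E); sL=1, sR=10/9; mL=19/18, mR=-1/2; mL+mR=5/9 → advance +1; mR−mL=-14/9 → turn -1·90°
n=4: pose=(-6,6,S); sL=40/49, sR=8/5; mL=296/245, mR=-20/49; mL+mR=4/5 → advance +1; mR−mL=-396/245 → turn -1·90°
n=5: pose=(-6,5,W); sL=20/13, sR=20/13; mL=20/13, mR=-10/13; mL+mR=10/13 → advance +1; mR−mL=-30/13 → turn -1·90°
n=6: pose=(-7,5,N); sL=40/17, sR=40/37; mL=1080/629, mR=-20/17; mL+mR=20/37 → advance +1; mR−mL=-1820/629 → turn -1·90°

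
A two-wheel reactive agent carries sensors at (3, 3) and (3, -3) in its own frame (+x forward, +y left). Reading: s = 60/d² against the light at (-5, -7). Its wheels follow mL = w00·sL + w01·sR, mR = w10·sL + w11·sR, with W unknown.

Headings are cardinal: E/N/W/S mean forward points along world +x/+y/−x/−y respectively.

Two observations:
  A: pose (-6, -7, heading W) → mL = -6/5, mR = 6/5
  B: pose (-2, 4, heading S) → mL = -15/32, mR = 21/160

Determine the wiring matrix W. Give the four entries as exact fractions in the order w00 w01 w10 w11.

obs A: pose=(-6,-7,W) → sL=12/5, sR=12/5, mL=-6/5, mR=6/5
obs B: pose=(-2,4,S) → sL=3/5, sR=15/16, mL=-15/32, mR=21/160
sensor matrix S = [[12/5, 12/5], [3/5, 15/16]]; det S = 81/100
solve [mL_A; mL_B] = S·[w00; w01] and [mR_A; mR_B] = S·[w10; w11]:
  w00 = 0, w01 = -1/2, w10 = 1, w11 = -1/2

0 -1/2 1 -1/2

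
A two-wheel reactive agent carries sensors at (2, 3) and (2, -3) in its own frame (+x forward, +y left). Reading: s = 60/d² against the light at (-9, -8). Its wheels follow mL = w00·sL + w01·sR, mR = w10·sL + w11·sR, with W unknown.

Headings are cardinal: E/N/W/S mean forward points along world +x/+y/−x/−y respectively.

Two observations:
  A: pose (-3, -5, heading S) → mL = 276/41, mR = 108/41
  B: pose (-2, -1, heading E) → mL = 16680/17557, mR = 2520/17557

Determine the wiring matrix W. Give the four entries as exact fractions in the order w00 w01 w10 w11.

obs A: pose=(-3,-5,S) → sL=30/41, sR=6, mL=276/41, mR=108/41
obs B: pose=(-2,-1,E) → sL=60/181, sR=60/97, mL=16680/17557, mR=2520/17557
sensor matrix S = [[30/41, 6], [60/181, 60/97]]; det S = -1105920/719837
solve [mL_A; mL_B] = S·[w00; w01] and [mR_A; mR_B] = S·[w10; w11]:
  w00 = 1, w01 = 1, w10 = -1/2, w11 = 1/2

1 1 -1/2 1/2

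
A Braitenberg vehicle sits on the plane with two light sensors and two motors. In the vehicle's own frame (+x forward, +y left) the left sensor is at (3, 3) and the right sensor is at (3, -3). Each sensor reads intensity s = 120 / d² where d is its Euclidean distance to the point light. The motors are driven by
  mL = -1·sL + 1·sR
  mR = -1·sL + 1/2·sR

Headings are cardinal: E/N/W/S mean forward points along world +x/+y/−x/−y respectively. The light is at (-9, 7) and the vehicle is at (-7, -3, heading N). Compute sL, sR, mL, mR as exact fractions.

left sensor world pos  = (-10, 0); dL² = 50
right sensor world pos = (-4, 0); dR² = 74
sL = 120/50 = 12/5
sR = 120/74 = 60/37
mL = -1·sL + 1·sR = -144/185
mR = -1·sL + 1/2·sR = -294/185

12/5 60/37 -144/185 -294/185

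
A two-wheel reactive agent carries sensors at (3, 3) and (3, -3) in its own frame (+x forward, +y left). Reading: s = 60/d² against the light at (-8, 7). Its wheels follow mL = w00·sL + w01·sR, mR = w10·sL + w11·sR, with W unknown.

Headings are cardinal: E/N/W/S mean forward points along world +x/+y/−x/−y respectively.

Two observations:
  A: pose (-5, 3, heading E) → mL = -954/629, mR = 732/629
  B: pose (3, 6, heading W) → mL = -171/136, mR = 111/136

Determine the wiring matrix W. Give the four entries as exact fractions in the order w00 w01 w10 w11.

-1/2 -1 1/2 1/2

obs A: pose=(-5,3,E) → sL=60/37, sR=12/17, mL=-954/629, mR=732/629
obs B: pose=(3,6,W) → sL=3/4, sR=15/17, mL=-171/136, mR=111/136
sensor matrix S = [[60/37, 12/17], [3/4, 15/17]]; det S = 567/629
solve [mL_A; mL_B] = S·[w00; w01] and [mR_A; mR_B] = S·[w10; w11]:
  w00 = -1/2, w01 = -1, w10 = 1/2, w11 = 1/2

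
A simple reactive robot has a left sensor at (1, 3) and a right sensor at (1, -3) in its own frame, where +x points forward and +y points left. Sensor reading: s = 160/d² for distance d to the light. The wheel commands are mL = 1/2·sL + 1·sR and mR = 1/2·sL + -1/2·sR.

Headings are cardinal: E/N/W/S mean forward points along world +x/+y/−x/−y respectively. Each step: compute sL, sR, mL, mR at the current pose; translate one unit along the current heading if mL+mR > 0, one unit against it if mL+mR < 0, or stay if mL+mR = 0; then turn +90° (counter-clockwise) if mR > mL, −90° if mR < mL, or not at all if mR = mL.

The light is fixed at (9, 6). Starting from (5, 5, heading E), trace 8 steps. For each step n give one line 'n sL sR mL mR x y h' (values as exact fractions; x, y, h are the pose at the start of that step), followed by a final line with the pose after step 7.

n=0: pose=(5,5,E); sL=160/13, sR=32/5; mL=816/65, mR=192/65; mL+mR=1008/65 → advance +1; mR−mL=-48/5 → turn -1·90°
n=1: pose=(6,5,S); sL=40, sR=4; mL=24, mR=18; mL+mR=42 → advance +1; mR−mL=-6 → turn -1·90°
n=2: pose=(6,4,W); sL=160/41, sR=160/17; mL=7920/697, mR=-1920/697; mL+mR=6000/697 → advance +1; mR−mL=-240/17 → turn -1·90°
n=3: pose=(5,4,N); sL=16/5, sR=80; mL=408/5, mR=-192/5; mL+mR=216/5 → advance +1; mR−mL=-120 → turn -1·90°
n=4: pose=(5,5,E); sL=160/13, sR=32/5; mL=816/65, mR=192/65; mL+mR=1008/65 → advance +1; mR−mL=-48/5 → turn -1·90°
n=5: pose=(6,5,S); sL=40, sR=4; mL=24, mR=18; mL+mR=42 → advance +1; mR−mL=-6 → turn -1·90°
n=6: pose=(6,4,W); sL=160/41, sR=160/17; mL=7920/697, mR=-1920/697; mL+mR=6000/697 → advance +1; mR−mL=-240/17 → turn -1·90°
n=7: pose=(5,4,N); sL=16/5, sR=80; mL=408/5, mR=-192/5; mL+mR=216/5 → advance +1; mR−mL=-120 → turn -1·90°

0 160/13 32/5 816/65 192/65 5 5 E
1 40 4 24 18 6 5 S
2 160/41 160/17 7920/697 -1920/697 6 4 W
3 16/5 80 408/5 -192/5 5 4 N
4 160/13 32/5 816/65 192/65 5 5 E
5 40 4 24 18 6 5 S
6 160/41 160/17 7920/697 -1920/697 6 4 W
7 16/5 80 408/5 -192/5 5 4 N
final 5 5 E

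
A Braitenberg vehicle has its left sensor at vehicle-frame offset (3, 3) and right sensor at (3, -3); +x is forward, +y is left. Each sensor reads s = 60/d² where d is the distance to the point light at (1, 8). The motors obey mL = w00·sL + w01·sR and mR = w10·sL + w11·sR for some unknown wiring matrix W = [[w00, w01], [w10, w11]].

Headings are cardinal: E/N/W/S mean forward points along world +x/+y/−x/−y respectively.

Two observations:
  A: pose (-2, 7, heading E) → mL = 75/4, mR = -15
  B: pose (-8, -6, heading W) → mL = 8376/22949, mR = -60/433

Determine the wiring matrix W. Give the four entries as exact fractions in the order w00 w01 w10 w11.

1 1 -1 0

obs A: pose=(-2,7,E) → sL=15, sR=15/4, mL=75/4, mR=-15
obs B: pose=(-8,-6,W) → sL=60/433, sR=12/53, mL=8376/22949, mR=-60/433
sensor matrix S = [[15, 15/4], [60/433, 12/53]]; det S = 66015/22949
solve [mL_A; mL_B] = S·[w00; w01] and [mR_A; mR_B] = S·[w10; w11]:
  w00 = 1, w01 = 1, w10 = -1, w11 = 0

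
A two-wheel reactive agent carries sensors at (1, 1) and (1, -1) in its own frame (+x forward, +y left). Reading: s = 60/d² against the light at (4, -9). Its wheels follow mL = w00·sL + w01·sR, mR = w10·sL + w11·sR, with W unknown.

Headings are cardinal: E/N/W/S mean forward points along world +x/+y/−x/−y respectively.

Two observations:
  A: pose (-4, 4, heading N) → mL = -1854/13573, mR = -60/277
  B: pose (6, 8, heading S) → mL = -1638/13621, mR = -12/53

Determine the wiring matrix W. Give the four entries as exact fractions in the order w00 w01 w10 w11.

1/2 -1 -1 0

obs A: pose=(-4,4,N) → sL=60/277, sR=12/49, mL=-1854/13573, mR=-60/277
obs B: pose=(6,8,S) → sL=12/53, sR=60/257, mL=-1638/13621, mR=-12/53
sensor matrix S = [[60/277, 12/49], [12/53, 60/257]]; det S = -902016/184877833
solve [mL_A; mL_B] = S·[w00; w01] and [mR_A; mR_B] = S·[w10; w11]:
  w00 = 1/2, w01 = -1, w10 = -1, w11 = 0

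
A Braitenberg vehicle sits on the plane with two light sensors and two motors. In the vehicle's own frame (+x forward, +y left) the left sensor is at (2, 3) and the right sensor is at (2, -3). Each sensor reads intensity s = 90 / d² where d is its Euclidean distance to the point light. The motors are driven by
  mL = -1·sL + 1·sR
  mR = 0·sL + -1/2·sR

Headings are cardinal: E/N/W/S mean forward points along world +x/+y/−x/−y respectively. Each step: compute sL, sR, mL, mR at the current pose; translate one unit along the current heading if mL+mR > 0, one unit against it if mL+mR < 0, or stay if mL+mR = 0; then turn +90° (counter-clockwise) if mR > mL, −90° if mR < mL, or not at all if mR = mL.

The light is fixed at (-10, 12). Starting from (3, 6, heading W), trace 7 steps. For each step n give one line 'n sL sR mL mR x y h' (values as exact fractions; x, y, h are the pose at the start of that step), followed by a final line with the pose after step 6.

n=0: pose=(3,6,W); sL=45/101, sR=9/13; mL=324/1313, mR=-9/26; mL+mR=-261/2626 → advance -1; mR−mL=-1557/2626 → turn -1·90°
n=1: pose=(4,6,N); sL=90/137, sR=18/61; mL=-3024/8357, mR=-9/61; mL+mR=-4257/8357 → advance -1; mR−mL=1791/8357 → turn +1·90°
n=2: pose=(4,5,W); sL=45/122, sR=9/16; mL=189/976, mR=-9/32; mL+mR=-171/1952 → advance -1; mR−mL=-927/1952 → turn -1·90°
n=3: pose=(5,5,N); sL=90/169, sR=90/349; mL=-16200/58981, mR=-45/349; mL+mR=-23805/58981 → advance -1; mR−mL=8595/58981 → turn +1·90°
n=4: pose=(5,4,W); sL=9/29, sR=45/97; mL=432/2813, mR=-45/194; mL+mR=-441/5626 → advance -1; mR−mL=-2169/5626 → turn -1·90°
n=5: pose=(6,4,N); sL=18/41, sR=90/397; mL=-3456/16277, mR=-45/397; mL+mR=-5301/16277 → advance -1; mR−mL=1611/16277 → turn +1·90°
n=6: pose=(6,3,W); sL=9/34, sR=45/116; mL=243/1972, mR=-45/232; mL+mR=-279/3944 → advance -1; mR−mL=-1251/3944 → turn -1·90°

0 45/101 9/13 324/1313 -9/26 3 6 W
1 90/137 18/61 -3024/8357 -9/61 4 6 N
2 45/122 9/16 189/976 -9/32 4 5 W
3 90/169 90/349 -16200/58981 -45/349 5 5 N
4 9/29 45/97 432/2813 -45/194 5 4 W
5 18/41 90/397 -3456/16277 -45/397 6 4 N
6 9/34 45/116 243/1972 -45/232 6 3 W
final 7 3 N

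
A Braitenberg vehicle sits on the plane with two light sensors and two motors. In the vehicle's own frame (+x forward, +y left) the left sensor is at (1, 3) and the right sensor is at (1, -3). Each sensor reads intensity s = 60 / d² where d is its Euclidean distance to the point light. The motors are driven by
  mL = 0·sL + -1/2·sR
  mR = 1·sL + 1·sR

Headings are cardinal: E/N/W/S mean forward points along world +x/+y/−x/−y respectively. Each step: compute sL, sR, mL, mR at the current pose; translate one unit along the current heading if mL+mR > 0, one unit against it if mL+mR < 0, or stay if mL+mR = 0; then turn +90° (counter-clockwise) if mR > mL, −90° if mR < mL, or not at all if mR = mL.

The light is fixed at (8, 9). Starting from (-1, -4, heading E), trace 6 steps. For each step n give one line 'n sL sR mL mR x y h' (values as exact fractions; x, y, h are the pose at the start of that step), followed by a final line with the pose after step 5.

n=0: pose=(-1,-4,E); sL=15/41, sR=3/16; mL=-3/32, mR=363/656; mL+mR=603/1312 → advance +1; mR−mL=849/1312 → turn +1·90°
n=1: pose=(0,-4,N); sL=12/53, sR=60/169; mL=-30/169, mR=5208/8957; mL+mR=3618/8957 → advance +1; mR−mL=6798/8957 → turn +1·90°
n=2: pose=(0,-3,W); sL=10/51, sR=10/27; mL=-5/27, mR=260/459; mL+mR=175/459 → advance +1; mR−mL=115/153 → turn +1·90°
n=3: pose=(-1,-3,S); sL=12/41, sR=60/313; mL=-30/313, mR=6216/12833; mL+mR=4986/12833 → advance +1; mR−mL=7446/12833 → turn +1·90°
n=4: pose=(-1,-4,E); sL=15/41, sR=3/16; mL=-3/32, mR=363/656; mL+mR=603/1312 → advance +1; mR−mL=849/1312 → turn +1·90°
n=5: pose=(0,-4,N); sL=12/53, sR=60/169; mL=-30/169, mR=5208/8957; mL+mR=3618/8957 → advance +1; mR−mL=6798/8957 → turn +1·90°

0 15/41 3/16 -3/32 363/656 -1 -4 E
1 12/53 60/169 -30/169 5208/8957 0 -4 N
2 10/51 10/27 -5/27 260/459 0 -3 W
3 12/41 60/313 -30/313 6216/12833 -1 -3 S
4 15/41 3/16 -3/32 363/656 -1 -4 E
5 12/53 60/169 -30/169 5208/8957 0 -4 N
final 0 -3 W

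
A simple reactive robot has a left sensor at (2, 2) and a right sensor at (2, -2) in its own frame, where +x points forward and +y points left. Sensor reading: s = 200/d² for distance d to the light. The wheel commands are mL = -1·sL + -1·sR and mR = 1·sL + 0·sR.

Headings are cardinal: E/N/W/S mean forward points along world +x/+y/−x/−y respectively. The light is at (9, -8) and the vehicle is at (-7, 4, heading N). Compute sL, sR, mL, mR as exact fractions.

left sensor world pos  = (-9, 6); dL² = 520
right sensor world pos = (-5, 6); dR² = 392
sL = 200/520 = 5/13
sR = 200/392 = 25/49
mL = -1·sL + -1·sR = -570/637
mR = 1·sL + 0·sR = 5/13

5/13 25/49 -570/637 5/13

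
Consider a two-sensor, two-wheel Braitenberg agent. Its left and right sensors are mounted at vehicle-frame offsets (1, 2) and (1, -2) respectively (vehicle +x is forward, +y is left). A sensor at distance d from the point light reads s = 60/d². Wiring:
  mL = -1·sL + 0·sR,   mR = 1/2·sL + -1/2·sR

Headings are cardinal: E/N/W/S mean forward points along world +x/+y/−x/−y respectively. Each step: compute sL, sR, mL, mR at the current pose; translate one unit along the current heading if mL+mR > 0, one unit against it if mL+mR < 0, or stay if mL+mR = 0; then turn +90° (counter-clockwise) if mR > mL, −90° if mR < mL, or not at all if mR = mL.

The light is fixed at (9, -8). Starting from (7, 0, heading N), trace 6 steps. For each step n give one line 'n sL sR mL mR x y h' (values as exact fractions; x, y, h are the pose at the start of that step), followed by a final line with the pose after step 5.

n=0: pose=(7,0,N); sL=60/97, sR=20/27; mL=-60/97, mR=-160/2619; mL+mR=-1780/2619 → advance -1; mR−mL=1460/2619 → turn +1·90°
n=1: pose=(7,-1,W); sL=30/17, sR=2/3; mL=-30/17, mR=28/51; mL+mR=-62/51 → advance -1; mR−mL=118/51 → turn +1·90°
n=2: pose=(8,-1,S); sL=60/37, sR=4/3; mL=-60/37, mR=16/111; mL+mR=-164/111 → advance -1; mR−mL=196/111 → turn +1·90°
n=3: pose=(8,0,E); sL=3/5, sR=5/3; mL=-3/5, mR=-8/15; mL+mR=-17/15 → advance -1; mR−mL=1/15 → turn +1·90°
n=4: pose=(7,0,N); sL=60/97, sR=20/27; mL=-60/97, mR=-160/2619; mL+mR=-1780/2619 → advance -1; mR−mL=1460/2619 → turn +1·90°
n=5: pose=(7,-1,W); sL=30/17, sR=2/3; mL=-30/17, mR=28/51; mL+mR=-62/51 → advance -1; mR−mL=118/51 → turn +1·90°

0 60/97 20/27 -60/97 -160/2619 7 0 N
1 30/17 2/3 -30/17 28/51 7 -1 W
2 60/37 4/3 -60/37 16/111 8 -1 S
3 3/5 5/3 -3/5 -8/15 8 0 E
4 60/97 20/27 -60/97 -160/2619 7 0 N
5 30/17 2/3 -30/17 28/51 7 -1 W
final 8 -1 S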